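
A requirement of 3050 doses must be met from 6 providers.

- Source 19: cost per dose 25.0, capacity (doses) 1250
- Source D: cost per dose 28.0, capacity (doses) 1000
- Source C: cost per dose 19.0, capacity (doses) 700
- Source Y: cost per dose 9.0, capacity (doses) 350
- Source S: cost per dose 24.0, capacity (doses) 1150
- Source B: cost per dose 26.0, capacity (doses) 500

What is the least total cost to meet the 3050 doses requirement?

65300

Fill from the cheapest provider first.
Source Y at 9.0: take all 350 doses — 2700 still needed.
Source C (19.0): use full 700 — 2000 doses to go.
Source S (24.0): use full 1150 — 850 doses to go.
Source 19 (25.0): take the remaining 850 — done.
Source B, Source D: unused.
Cost = 350×9.0 + 700×19.0 + 1150×24.0 + 850×25.0 = 65300.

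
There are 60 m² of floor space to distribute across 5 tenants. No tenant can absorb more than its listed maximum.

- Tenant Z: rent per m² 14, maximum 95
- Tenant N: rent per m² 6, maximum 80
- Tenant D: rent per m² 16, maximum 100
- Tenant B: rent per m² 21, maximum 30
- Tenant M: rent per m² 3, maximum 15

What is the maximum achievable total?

Highest rent per m² first: Tenant B 21 > Tenant D 16 > Tenant Z 14 > Tenant N 6 > Tenant M 3.
Tenant B takes 30 to reach its cap of 30 ; 30 left.
Tenant D: +30 (room for 100) → 30. Pool exhausted.
Total = 16×30 + 21×30 = 1110.

1110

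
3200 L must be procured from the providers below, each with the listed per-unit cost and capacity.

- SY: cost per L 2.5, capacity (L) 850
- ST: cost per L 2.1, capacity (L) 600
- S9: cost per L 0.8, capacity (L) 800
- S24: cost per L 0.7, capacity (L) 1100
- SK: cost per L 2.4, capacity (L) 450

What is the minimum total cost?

Fill from the cheapest provider first.
Take 1100 from S24 at 0.7 → need 2100 more.
S9 (0.8): use full 800 → 1300 L to go.
ST (2.1): use full 600 → 700 L to go.
Take 450 from SK at 2.4 → need 250 more.
Take 250 from SY at 2.5 to finish.
Cost = 1100×0.7 + 800×0.8 + 600×2.1 + 450×2.4 + 250×2.5 = 4375.

4375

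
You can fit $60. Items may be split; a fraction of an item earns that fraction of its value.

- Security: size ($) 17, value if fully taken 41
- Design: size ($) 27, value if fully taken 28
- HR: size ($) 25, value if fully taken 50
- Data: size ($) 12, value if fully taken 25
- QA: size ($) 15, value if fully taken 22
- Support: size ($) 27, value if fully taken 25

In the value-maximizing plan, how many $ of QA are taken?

Rank by value-to-size ratio: Security 41/17≈2.41, Data 25/12≈2.08, HR 50/25≈2, QA 22/15≈1.47, Design 28/27≈1.04, Support 25/27≈0.926.
Security: take in full, 17 $ for value 41 ; 43 left.
Take all of Data (12 $, value 25) ; 31 $ left.
HR: take in full, 25 $ for value 50 ; 6 left.
6 $ left: a 6/15 share of QA gives 22×6/15 = 8.8.

6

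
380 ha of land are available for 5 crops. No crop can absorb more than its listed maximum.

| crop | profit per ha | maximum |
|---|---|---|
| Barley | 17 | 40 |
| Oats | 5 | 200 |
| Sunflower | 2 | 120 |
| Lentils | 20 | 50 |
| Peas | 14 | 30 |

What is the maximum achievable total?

3220

Order the crops by profit per ha: Lentils 20 > Barley 17 > Peas 14 > Oats 5 > Sunflower 2.
Give Lentils 50 to hit its cap of 50 — 330 left.
Give Barley 40 to hit its cap of 40 — 290 left.
Peas: +30 to 30 (cap) — 260 left.
Oats: +200 to 200 (cap) — 60 left.
Only 60 left; Sunflower takes them to reach 60.
Total = 17×40 + 5×200 + 2×60 + 20×50 + 14×30 = 3220.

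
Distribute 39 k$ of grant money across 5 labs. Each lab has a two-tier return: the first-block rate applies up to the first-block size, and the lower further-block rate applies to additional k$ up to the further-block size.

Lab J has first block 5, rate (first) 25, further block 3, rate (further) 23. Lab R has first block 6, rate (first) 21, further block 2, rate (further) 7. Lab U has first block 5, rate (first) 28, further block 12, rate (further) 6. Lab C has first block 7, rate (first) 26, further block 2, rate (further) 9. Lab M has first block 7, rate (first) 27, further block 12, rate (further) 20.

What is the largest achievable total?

Rank every tier by rate: Lab U/tier1 28 > Lab M/tier1 27 > Lab C/tier1 26 > Lab J/tier1 25 > Lab J/tier2 23 > Lab R/tier1 21 > Lab M/tier2 20 > Lab C/tier2 9 > Lab R/tier2 7 > Lab U/tier2 6.
Lab U/tier1 (28): +5 → 34 left.
Lab M tier1 at 27: fill all 7 → 27 left.
Lab C/tier1 (26): +7 → 20 left.
Fill Lab J tier1 block (5 at 25) → 15 left.
Fill Lab J tier2 block (3 at 23) → 12 left.
Lab R/tier1 (21): +6 → 6 left.
Lab M/tier2: +6 of 12 at 20; pool empty.
Total = 28×5 + 27×7 + 26×7 + 25×5 + 23×3 + 21×6 + 20×6 = 951.

951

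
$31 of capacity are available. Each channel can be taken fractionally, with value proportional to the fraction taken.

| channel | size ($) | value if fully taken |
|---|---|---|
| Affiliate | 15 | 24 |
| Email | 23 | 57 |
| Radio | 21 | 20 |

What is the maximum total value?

69.8

Sort by value density: Email 57/23≈2.48, Affiliate 24/15≈1.6, Radio 20/21≈0.952.
Email: take in full, 23 $ for value 57 — 8 left.
Fill the last 8 $ with part of Affiliate: 8/15 of it earns 12.8.
Total value = 69.8.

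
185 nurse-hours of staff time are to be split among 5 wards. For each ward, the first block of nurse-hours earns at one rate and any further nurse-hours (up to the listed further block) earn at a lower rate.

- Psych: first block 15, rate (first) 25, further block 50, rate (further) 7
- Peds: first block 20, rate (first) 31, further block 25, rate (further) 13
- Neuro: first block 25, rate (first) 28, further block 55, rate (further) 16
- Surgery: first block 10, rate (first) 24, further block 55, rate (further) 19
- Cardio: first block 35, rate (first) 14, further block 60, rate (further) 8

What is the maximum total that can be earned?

3930

Rank every tier by rate: Peds/tier1 31 > Neuro/tier1 28 > Psych/tier1 25 > Surgery/tier1 24 > Surgery/tier2 19 > Neuro/tier2 16 > Cardio/tier1 14 > Peds/tier2 13 > Cardio/tier2 8 > Psych/tier2 7.
Peds tier1 at 31: fill all 20 → 165 left.
Neuro/tier1 (28): +25 → 140 left.
Fill Psych tier1 block (15 at 25) → 125 left.
Surgery/tier1 (24): +10 → 115 left.
Surgery/tier2 (19): +55 → 60 left.
Neuro tier2 at 16: fill all 55 → 5 left.
Cardio/tier1: +5 of 35 at 14; pool empty.
Total = 31×20 + 28×25 + 25×15 + 24×10 + 19×55 + 16×55 + 14×5 = 3930.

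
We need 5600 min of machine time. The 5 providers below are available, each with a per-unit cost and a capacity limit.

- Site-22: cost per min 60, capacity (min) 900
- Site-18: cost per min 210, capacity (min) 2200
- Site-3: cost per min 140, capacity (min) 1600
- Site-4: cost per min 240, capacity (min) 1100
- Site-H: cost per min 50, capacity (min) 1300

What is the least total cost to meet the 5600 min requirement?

Cheapest first:
Take 1300 from Site-H at 50 ; need 4300 more.
Take 900 from Site-22 at 60 ; need 3400 more.
Take 1600 from Site-3 at 140 ; need 1800 more.
Site-18 at 210: take 1800 of its 2200 ; requirement met.
Site-4: unused.
Cost = 1300×50 + 900×60 + 1600×140 + 1800×210 = 721000.

721000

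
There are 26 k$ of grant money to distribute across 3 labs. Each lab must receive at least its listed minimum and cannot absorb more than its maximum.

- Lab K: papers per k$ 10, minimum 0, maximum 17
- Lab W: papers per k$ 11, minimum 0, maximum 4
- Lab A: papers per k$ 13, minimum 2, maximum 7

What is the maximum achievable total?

285

Meeting every minimum uses 0+0+2 = 2 k$, leaving 24.
Rank by papers per k$: Lab A 13 > Lab W 11 > Lab K 10.
Lab A takes 5 more to reach its cap of 7 → 19 left.
Give Lab W 4 more to hit its cap of 4 → 15 left.
Only 15 left; Lab K takes them to reach 15.
Total = 10×15 + 11×4 + 13×7 = 285.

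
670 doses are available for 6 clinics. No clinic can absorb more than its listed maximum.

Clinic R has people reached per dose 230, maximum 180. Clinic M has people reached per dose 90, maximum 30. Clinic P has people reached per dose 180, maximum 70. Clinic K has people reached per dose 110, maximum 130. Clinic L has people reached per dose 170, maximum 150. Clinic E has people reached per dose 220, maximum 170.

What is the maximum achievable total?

Order the clinics by people reached per dose: Clinic R 230 > Clinic E 220 > Clinic P 180 > Clinic L 170 > Clinic K 110 > Clinic M 90.
Clinic R: +180 to 180 (cap) ; 490 left.
Clinic E: +170 to 170 (cap) ; 320 left.
Give Clinic P 70 to hit its cap of 70 ; 250 left.
Clinic L takes 150 to reach its cap of 150 ; 100 left.
Clinic K: +100 (room for 130) → 100. Pool exhausted.
Total = 230×180 + 180×70 + 110×100 + 170×150 + 220×170 = 127900.

127900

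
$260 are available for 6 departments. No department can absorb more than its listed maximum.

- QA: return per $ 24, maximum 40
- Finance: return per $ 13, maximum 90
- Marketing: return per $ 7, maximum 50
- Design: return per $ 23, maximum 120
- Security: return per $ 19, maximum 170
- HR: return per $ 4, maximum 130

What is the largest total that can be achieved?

5620

Rank by return per $: QA 24 > Design 23 > Security 19 > Finance 13 > Marketing 7 > HR 4.
QA takes 40 to reach its cap of 40 → 220 left.
Give Design 120 to hit its cap of 120 → 100 left.
Only 100 left; Security takes them to reach 100.
Total = 24×40 + 23×120 + 19×100 = 5620.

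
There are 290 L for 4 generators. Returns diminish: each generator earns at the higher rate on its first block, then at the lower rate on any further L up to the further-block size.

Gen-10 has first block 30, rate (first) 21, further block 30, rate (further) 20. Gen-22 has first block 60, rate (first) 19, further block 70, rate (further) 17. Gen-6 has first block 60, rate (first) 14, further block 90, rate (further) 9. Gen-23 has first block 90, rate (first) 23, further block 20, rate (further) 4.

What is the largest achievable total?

Order all 8 blocks by rate: Gen-23/first 23 > Gen-10/first 21 > Gen-10/second 20 > Gen-22/first 19 > Gen-22/second 17 > Gen-6/first 14 > Gen-6/second 9 > Gen-23/second 4.
Gen-23 first at 23: fill all 90 → 200 left.
Gen-10 first at 21: fill all 30 → 170 left.
Fill Gen-10 second block (30 at 20) → 140 left.
Fill Gen-22 first block (60 at 19) → 80 left.
Gen-22/second (17): +70 → 10 left.
10 remain; put them into Gen-6 first at 14.
Total = 23×90 + 21×30 + 20×30 + 19×60 + 17×70 + 14×10 = 5770.

5770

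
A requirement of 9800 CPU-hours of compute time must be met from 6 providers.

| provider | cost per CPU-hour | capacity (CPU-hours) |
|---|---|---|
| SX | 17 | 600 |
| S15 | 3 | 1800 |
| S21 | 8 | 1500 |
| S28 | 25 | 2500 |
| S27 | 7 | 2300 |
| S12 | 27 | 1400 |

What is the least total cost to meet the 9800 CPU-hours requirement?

Use providers in increasing cost order.
Take 1800 from S15 at 3 → need 8000 more.
S27 (7): use full 2300 → 5700 CPU-hours to go.
S21 (8): use full 1500 → 4200 CPU-hours to go.
SX (17): use full 600 → 3600 CPU-hours to go.
S28 (25): use full 2500 → 1100 CPU-hours to go.
Take 1100 from S12 at 27 to finish.
Cost = 1800×3 + 2300×7 + 1500×8 + 600×17 + 2500×25 + 1100×27 = 135900.

135900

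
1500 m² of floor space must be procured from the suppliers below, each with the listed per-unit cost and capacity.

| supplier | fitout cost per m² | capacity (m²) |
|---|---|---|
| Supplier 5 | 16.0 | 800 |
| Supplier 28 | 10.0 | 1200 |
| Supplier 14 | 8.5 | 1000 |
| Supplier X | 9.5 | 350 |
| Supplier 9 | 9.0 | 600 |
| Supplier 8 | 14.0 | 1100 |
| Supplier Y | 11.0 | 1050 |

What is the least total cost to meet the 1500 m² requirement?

Use suppliers in increasing cost order.
Supplier 14 at 8.5: take all 1000 m² ; 500 still needed.
Supplier 9 (9.0): take the remaining 500 ; done.
Supplier X, Supplier 28, Supplier Y, Supplier 8, Supplier 5: unused.
Cost = 1000×8.5 + 500×9.0 = 13000.

13000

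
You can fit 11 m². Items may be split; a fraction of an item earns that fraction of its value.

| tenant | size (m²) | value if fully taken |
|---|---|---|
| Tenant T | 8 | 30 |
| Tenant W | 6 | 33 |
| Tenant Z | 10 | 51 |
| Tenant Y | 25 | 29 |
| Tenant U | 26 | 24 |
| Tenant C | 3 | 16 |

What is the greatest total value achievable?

Best value per unit of size first: Tenant W 33/6≈5.5, Tenant C 16/3≈5.33, Tenant Z 51/10≈5.1, Tenant T 30/8≈3.75, Tenant Y 29/25≈1.16, Tenant U 24/26≈0.923.
All 6 m² of Tenant W fit (value 33) ; 5 remain.
Take all of Tenant C (3 m², value 16) ; 2 m² left.
Only 2 m² remain; take 2/10 of Tenant Z for value 51×2/10 = 10.2.
Total value = 59.2.

59.2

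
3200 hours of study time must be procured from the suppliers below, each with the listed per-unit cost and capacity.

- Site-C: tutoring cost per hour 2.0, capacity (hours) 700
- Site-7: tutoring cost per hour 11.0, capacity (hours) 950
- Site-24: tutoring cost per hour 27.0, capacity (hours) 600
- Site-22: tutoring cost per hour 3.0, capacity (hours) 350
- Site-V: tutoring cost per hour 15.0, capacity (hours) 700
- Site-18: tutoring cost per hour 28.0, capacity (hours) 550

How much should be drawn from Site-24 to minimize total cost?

500

Cheapest first:
Take 700 from Site-C at 2.0 ; need 2500 more.
Site-22 (3.0): use full 350 ; 2150 hours to go.
Site-7 (11.0): use full 950 ; 1200 hours to go.
Site-V (15.0): use full 700 ; 500 hours to go.
Take 500 from Site-24 at 27.0 to finish.
Site-18: unused.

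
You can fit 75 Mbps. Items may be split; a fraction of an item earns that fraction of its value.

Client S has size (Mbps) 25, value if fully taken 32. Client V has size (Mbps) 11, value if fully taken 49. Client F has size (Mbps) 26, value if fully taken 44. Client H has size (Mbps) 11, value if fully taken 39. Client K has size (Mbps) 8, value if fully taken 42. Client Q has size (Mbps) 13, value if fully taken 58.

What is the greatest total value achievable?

239.68

Rank by value-to-size ratio: Client K 42/8≈5.25, Client Q 58/13≈4.46, Client V 49/11≈4.45, Client H 39/11≈3.55, Client F 44/26≈1.69, Client S 32/25≈1.28.
All 8 Mbps of Client K fit (value 42) → 67 remain.
Take all of Client Q (13 Mbps, value 58) → 54 Mbps left.
Take all of Client V (11 Mbps, value 49) → 43 Mbps left.
All 11 Mbps of Client H fit (value 39) → 32 remain.
All 26 Mbps of Client F fit (value 44) → 6 remain.
Fill the last 6 Mbps with part of Client S: 6/25 of it earns 7.68.
Total value = 239.68.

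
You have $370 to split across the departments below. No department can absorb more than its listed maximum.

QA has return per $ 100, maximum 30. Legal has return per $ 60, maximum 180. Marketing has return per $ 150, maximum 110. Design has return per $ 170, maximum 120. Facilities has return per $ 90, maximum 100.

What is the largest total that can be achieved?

Order the departments by return per $: Design 170 > Marketing 150 > QA 100 > Facilities 90 > Legal 60.
Give Design 120 to hit its cap of 120 — 250 left.
Give Marketing 110 to hit its cap of 110 — 140 left.
QA takes 30 to reach its cap of 30 — 110 left.
Facilities: +100 to 100 (cap) — 10 left.
Only 10 left; Legal takes them to reach 10.
Total = 100×30 + 60×10 + 150×110 + 170×120 + 90×100 = 49500.

49500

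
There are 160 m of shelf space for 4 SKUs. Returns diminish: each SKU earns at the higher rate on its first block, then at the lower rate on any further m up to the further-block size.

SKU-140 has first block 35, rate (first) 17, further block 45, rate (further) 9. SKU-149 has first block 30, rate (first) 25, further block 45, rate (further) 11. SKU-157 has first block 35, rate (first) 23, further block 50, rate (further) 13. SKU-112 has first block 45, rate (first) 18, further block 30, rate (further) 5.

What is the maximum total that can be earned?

3155

Treat each block as its own option and order by rate: SKU-149/first 25 > SKU-157/first 23 > SKU-112/first 18 > SKU-140/first 17 > SKU-157/second 13 > SKU-149/second 11 > SKU-140/second 9 > SKU-112/second 5.
SKU-149 first at 25: fill all 30 ; 130 left.
Fill SKU-157 first block (35 at 23) ; 95 left.
Fill SKU-112 first block (45 at 18) ; 50 left.
SKU-140 first at 17: fill all 35 ; 15 left.
SKU-157 second at 13: only 15 left, fill 15.
Total = 25×30 + 23×35 + 18×45 + 17×35 + 13×15 = 3155.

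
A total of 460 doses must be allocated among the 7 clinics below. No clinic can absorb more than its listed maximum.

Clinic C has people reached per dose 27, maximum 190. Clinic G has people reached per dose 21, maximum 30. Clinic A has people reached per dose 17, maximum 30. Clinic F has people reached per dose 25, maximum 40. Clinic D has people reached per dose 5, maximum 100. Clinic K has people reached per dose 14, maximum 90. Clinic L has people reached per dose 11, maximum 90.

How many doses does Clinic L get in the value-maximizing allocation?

80

Order the clinics by people reached per dose: Clinic C 27 > Clinic F 25 > Clinic G 21 > Clinic A 17 > Clinic K 14 > Clinic L 11 > Clinic D 5.
Clinic C takes 190 to reach its cap of 190 ; 270 left.
Clinic F takes 40 to reach its cap of 40 ; 230 left.
Clinic G takes 30 to reach its cap of 30 ; 200 left.
Give Clinic A 30 to hit its cap of 30 ; 170 left.
Clinic K: +90 to 90 (cap) ; 80 left.
Clinic L has room for 90 but only 80 remain, so it gets 80.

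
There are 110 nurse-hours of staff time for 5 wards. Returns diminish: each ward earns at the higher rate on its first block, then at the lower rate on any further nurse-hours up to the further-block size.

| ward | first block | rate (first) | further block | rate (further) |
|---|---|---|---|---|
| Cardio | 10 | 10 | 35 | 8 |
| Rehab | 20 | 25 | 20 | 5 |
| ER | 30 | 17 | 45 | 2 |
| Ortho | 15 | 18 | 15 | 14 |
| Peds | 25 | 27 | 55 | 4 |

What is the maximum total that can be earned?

Rank every tier by rate: Peds/T1 27 > Rehab/T1 25 > Ortho/T1 18 > ER/T1 17 > Ortho/T2 14 > Cardio/T1 10 > Cardio/T2 8 > Rehab/T2 5 > Peds/T2 4 > ER/T2 2.
Fill Peds T1 block (25 at 27) → 85 left.
Rehab T1 at 25: fill all 20 → 65 left.
Ortho/T1 (18): +15 → 50 left.
ER/T1 (17): +30 → 20 left.
Fill Ortho T2 block (15 at 14) → 5 left.
Cardio T1 at 10: only 5 left, fill 5.
Total = 27×25 + 25×20 + 18×15 + 17×30 + 14×15 + 10×5 = 2215.

2215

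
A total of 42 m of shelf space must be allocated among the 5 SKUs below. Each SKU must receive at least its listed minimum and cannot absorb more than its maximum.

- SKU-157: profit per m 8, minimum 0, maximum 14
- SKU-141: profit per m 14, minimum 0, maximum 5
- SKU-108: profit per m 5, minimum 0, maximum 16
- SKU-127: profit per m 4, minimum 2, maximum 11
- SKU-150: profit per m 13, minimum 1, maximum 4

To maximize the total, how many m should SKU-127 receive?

3

Meeting every minimum uses 0+0+0+2+1 = 3 m, leaving 39.
Order the SKUs by profit per m: SKU-141 14 > SKU-150 13 > SKU-157 8 > SKU-108 5 > SKU-127 4.
SKU-141: +5 to 5 (cap) ; 34 left.
Give SKU-150 3 more to hit its cap of 4 ; 31 left.
Give SKU-157 14 more to hit its cap of 14 ; 17 left.
SKU-108 takes 16 more to reach its cap of 16 ; 1 left.
Only 1 left; SKU-127 takes them to reach 3.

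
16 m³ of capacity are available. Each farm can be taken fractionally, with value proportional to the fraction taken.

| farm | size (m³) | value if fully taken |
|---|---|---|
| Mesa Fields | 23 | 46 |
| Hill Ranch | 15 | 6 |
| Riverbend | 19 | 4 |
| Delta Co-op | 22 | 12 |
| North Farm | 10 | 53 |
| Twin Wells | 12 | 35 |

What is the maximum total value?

Rank by value-to-size ratio: North Farm 53/10≈5.3, Twin Wells 35/12≈2.92, Mesa Fields 46/23≈2, Delta Co-op 12/22≈0.545, Hill Ranch 6/15≈0.4, Riverbend 4/19≈0.211.
North Farm: take in full, 10 m³ for value 53 ; 6 left.
Only 6 m³ remain; take 6/12 of Twin Wells for value 35×6/12 = 17.5.
Total value = 70.5.

70.5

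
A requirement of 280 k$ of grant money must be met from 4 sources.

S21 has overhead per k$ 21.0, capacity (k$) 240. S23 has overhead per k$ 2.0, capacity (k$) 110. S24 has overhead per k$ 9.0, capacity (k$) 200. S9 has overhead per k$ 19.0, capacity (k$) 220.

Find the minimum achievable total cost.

Use sources in increasing cost order.
Take 110 from S23 at 2.0 → need 170 more.
S24 (9.0): take the remaining 170 → done.
S9, S21: unused.
Cost = 110×2.0 + 170×9.0 = 1750.

1750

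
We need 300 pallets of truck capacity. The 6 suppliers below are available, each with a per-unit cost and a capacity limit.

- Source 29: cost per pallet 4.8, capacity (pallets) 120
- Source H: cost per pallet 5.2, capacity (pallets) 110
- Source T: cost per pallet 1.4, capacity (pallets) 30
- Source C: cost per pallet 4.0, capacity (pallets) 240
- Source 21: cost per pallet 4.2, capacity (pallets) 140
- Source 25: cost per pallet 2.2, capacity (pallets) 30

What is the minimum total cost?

Use suppliers in increasing cost order.
Take 30 from Source T at 1.4 ; need 270 more.
Source 25 at 2.2: take all 30 pallets ; 240 still needed.
Take 240 from Source C at 4.0 ; need 0 more.
Source 21, Source 29, Source H: unused.
Cost = 30×1.4 + 30×2.2 + 240×4.0 = 1068.

1068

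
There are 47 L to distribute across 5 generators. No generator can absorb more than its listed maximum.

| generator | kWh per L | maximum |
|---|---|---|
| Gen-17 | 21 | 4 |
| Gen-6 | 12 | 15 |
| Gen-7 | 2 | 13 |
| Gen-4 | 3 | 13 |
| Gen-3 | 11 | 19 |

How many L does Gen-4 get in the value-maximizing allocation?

Rank by kWh per L: Gen-17 21 > Gen-6 12 > Gen-3 11 > Gen-4 3 > Gen-7 2.
Gen-17 takes 4 to reach its cap of 4 — 43 left.
Gen-6 takes 15 to reach its cap of 15 — 28 left.
Give Gen-3 19 to hit its cap of 19 — 9 left.
Gen-4: +9 (room for 13) → 9. Pool exhausted.

9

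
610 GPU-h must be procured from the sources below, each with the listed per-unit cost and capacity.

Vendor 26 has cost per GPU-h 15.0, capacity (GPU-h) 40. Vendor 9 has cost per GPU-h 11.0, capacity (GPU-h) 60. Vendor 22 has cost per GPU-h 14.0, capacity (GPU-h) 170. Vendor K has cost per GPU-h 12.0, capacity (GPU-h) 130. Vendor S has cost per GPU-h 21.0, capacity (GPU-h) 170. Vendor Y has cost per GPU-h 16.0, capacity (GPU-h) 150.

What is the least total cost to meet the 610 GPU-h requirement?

8860

Use sources in increasing cost order.
Vendor 9 (11.0): use full 60 → 550 GPU-h to go.
Vendor K at 12.0: take all 130 GPU-h → 420 still needed.
Vendor 22 at 14.0: take all 170 GPU-h → 250 still needed.
Vendor 26 at 15.0: take all 40 GPU-h → 210 still needed.
Vendor Y (16.0): use full 150 → 60 GPU-h to go.
Vendor S (21.0): take the remaining 60 → done.
Cost = 60×11.0 + 130×12.0 + 170×14.0 + 40×15.0 + 150×16.0 + 60×21.0 = 8860.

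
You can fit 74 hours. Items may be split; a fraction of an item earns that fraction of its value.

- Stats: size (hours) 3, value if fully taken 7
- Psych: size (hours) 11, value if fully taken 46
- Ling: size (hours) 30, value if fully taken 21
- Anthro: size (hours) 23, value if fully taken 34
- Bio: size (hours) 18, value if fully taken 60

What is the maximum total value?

Best value per unit of size first: Psych 46/11≈4.18, Bio 60/18≈3.33, Stats 7/3≈2.33, Anthro 34/23≈1.48, Ling 21/30≈0.7.
Take all of Psych (11 hours, value 46) — 63 hours left.
Bio: take in full, 18 hours for value 60 — 45 left.
Stats: take in full, 3 hours for value 7 — 42 left.
All 23 hours of Anthro fit (value 34) — 19 remain.
19 hours left: a 19/30 share of Ling gives 21×19/30 = 13.3.
Total value = 160.3.

160.3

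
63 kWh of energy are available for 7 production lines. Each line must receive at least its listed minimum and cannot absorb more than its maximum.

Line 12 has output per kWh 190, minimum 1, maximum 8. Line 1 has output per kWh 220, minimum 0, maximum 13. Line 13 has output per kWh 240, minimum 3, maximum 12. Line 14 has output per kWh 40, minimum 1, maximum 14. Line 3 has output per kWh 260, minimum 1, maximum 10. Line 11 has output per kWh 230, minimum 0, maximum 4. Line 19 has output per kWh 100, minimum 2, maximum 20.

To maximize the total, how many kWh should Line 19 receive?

15

Meeting every minimum uses 1+0+3+1+1+0+2 = 8 kWh, leaving 55.
Rank by output per kWh: Line 3 260 > Line 13 240 > Line 11 230 > Line 1 220 > Line 12 190 > Line 19 100 > Line 14 40.
Give Line 3 9 more to hit its cap of 10 ; 46 left.
Give Line 13 9 more to hit its cap of 12 ; 37 left.
Give Line 11 4 more to hit its cap of 4 ; 33 left.
Line 1 takes 13 more to reach its cap of 13 ; 20 left.
Line 12: +7 to 8 (cap) ; 13 left.
Only 13 left; Line 19 takes them to reach 15.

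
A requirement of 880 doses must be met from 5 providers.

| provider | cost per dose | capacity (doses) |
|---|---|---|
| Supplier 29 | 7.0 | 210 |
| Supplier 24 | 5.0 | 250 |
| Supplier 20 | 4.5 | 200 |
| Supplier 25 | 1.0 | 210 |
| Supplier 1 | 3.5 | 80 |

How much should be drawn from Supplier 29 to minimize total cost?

Fill from the cheapest provider first.
Take 210 from Supplier 25 at 1.0 → need 670 more.
Take 80 from Supplier 1 at 3.5 → need 590 more.
Supplier 20 at 4.5: take all 200 doses → 390 still needed.
Supplier 24 (5.0): use full 250 → 140 doses to go.
Take 140 from Supplier 29 at 7.0 to finish.

140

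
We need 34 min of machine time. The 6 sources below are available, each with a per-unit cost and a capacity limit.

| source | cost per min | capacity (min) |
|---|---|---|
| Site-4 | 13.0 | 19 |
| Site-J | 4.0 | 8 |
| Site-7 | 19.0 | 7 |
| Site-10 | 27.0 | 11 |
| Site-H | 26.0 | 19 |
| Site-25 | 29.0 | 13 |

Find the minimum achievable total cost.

412

Use sources in increasing cost order.
Site-J at 4.0: take all 8 min → 26 still needed.
Site-4 at 13.0: take all 19 min → 7 still needed.
Site-7 (19.0): use full 7 → 0 min to go.
Site-H, Site-10, Site-25: unused.
Cost = 8×4.0 + 19×13.0 + 7×19.0 = 412.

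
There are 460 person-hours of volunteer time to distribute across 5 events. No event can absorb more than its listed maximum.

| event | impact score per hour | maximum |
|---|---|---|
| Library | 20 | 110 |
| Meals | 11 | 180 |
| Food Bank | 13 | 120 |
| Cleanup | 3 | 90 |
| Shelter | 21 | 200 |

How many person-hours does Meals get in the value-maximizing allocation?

30

Order the events by impact score per hour: Shelter 21 > Library 20 > Food Bank 13 > Meals 11 > Cleanup 3.
Shelter: +200 to 200 (cap) ; 260 left.
Library takes 110 to reach its cap of 110 ; 150 left.
Give Food Bank 120 to hit its cap of 120 ; 30 left.
Only 30 left; Meals takes them to reach 30.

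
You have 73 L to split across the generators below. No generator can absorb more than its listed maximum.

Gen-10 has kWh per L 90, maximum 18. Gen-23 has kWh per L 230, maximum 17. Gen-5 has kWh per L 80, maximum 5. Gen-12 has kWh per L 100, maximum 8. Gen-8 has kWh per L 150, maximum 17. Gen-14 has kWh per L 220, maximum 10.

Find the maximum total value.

11320

Highest kWh per L first: Gen-23 230 > Gen-14 220 > Gen-8 150 > Gen-12 100 > Gen-10 90 > Gen-5 80.
Gen-23 takes 17 to reach its cap of 17 → 56 left.
Give Gen-14 10 to hit its cap of 10 → 46 left.
Gen-8: +17 to 17 (cap) → 29 left.
Give Gen-12 8 to hit its cap of 8 → 21 left.
Give Gen-10 18 to hit its cap of 18 → 3 left.
Only 3 left; Gen-5 takes them to reach 3.
Total = 90×18 + 230×17 + 80×3 + 100×8 + 150×17 + 220×10 = 11320.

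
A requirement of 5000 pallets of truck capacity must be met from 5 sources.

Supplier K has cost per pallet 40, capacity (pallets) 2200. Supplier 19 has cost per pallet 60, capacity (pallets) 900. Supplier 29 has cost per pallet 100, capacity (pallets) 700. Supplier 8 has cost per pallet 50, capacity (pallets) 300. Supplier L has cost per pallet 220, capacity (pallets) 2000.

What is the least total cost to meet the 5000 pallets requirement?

425000

Fill from the cheapest source first.
Take 2200 from Supplier K at 40 → need 2800 more.
Supplier 8 (50): use full 300 → 2500 pallets to go.
Supplier 19 at 60: take all 900 pallets → 1600 still needed.
Take 700 from Supplier 29 at 100 → need 900 more.
Take 900 from Supplier L at 220 to finish.
Cost = 2200×40 + 300×50 + 900×60 + 700×100 + 900×220 = 425000.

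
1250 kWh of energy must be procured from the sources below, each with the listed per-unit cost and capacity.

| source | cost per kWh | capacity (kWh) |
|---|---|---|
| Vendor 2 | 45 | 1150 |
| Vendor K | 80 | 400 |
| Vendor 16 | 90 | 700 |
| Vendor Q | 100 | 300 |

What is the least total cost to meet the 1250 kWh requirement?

Use sources in increasing cost order.
Take 1150 from Vendor 2 at 45 ; need 100 more.
Vendor K (80): take the remaining 100 ; done.
Vendor 16, Vendor Q: unused.
Cost = 1150×45 + 100×80 = 59750.

59750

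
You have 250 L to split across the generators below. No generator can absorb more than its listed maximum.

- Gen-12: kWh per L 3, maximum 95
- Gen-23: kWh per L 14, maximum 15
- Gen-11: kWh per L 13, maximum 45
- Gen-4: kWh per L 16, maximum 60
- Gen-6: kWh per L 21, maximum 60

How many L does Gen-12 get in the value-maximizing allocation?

70

Rank by kWh per L: Gen-6 21 > Gen-4 16 > Gen-23 14 > Gen-11 13 > Gen-12 3.
Gen-6: +60 to 60 (cap) ; 190 left.
Give Gen-4 60 to hit its cap of 60 ; 130 left.
Give Gen-23 15 to hit its cap of 15 ; 115 left.
Give Gen-11 45 to hit its cap of 45 ; 70 left.
Gen-12 has room for 95 but only 70 remain, so it gets 70.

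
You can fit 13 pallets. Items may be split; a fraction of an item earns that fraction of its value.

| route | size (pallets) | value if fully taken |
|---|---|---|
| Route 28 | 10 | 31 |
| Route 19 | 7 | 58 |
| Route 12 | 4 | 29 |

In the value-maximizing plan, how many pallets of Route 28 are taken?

Sort by value density: Route 19 58/7≈8.29, Route 12 29/4≈7.25, Route 28 31/10≈3.1.
Route 19: take in full, 7 pallets for value 58 — 6 left.
All 4 pallets of Route 12 fit (value 29) — 2 remain.
Only 2 pallets remain; take 2/10 of Route 28 for value 31×2/10 = 6.2.

2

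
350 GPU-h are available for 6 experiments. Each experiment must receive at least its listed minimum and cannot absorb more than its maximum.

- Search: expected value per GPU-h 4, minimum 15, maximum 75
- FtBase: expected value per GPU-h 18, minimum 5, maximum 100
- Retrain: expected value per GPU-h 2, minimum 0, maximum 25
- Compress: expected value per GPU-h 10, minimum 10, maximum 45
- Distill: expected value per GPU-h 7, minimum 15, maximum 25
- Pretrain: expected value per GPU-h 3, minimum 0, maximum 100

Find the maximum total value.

3035

Meeting every minimum uses 15+5+0+10+15+0 = 45 GPU-h, leaving 305.
Order the experiments by expected value per GPU-h: FtBase 18 > Compress 10 > Distill 7 > Search 4 > Pretrain 3 > Retrain 2.
FtBase: +95 to 100 (cap) ; 210 left.
Compress: +35 to 45 (cap) ; 175 left.
Distill: +10 to 25 (cap) ; 165 left.
Search: +60 to 75 (cap) ; 105 left.
Pretrain takes 100 more to reach its cap of 100 ; 5 left.
Only 5 left; Retrain takes them to reach 5.
Total = 4×75 + 18×100 + 2×5 + 10×45 + 7×25 + 3×100 = 3035.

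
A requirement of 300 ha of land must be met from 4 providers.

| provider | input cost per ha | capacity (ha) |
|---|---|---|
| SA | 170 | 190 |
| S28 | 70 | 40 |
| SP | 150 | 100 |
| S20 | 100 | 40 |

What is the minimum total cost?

Cheapest first:
S28 (70): use full 40 — 260 ha to go.
Take 40 from S20 at 100 — need 220 more.
Take 100 from SP at 150 — need 120 more.
SA at 170: take 120 of its 190 — requirement met.
Cost = 40×70 + 40×100 + 100×150 + 120×170 = 42200.

42200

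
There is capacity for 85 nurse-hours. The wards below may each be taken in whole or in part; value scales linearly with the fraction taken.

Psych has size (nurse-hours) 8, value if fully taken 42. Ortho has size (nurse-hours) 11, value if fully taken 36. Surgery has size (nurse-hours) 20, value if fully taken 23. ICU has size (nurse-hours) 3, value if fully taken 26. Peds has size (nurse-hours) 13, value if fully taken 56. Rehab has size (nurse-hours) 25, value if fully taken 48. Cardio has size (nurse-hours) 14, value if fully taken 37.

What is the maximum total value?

257.65

Rank by value-to-size ratio: ICU 26/3≈8.67, Psych 42/8≈5.25, Peds 56/13≈4.31, Ortho 36/11≈3.27, Cardio 37/14≈2.64, Rehab 48/25≈1.92, Surgery 23/20≈1.15.
ICU: take in full, 3 nurse-hours for value 26 — 82 left.
All 8 nurse-hours of Psych fit (value 42) — 74 remain.
Peds: take in full, 13 nurse-hours for value 56 — 61 left.
All 11 nurse-hours of Ortho fit (value 36) — 50 remain.
Cardio: take in full, 14 nurse-hours for value 37 — 36 left.
All 25 nurse-hours of Rehab fit (value 48) — 11 remain.
11 nurse-hours left: a 11/20 share of Surgery gives 23×11/20 = 12.65.
Total value = 257.65.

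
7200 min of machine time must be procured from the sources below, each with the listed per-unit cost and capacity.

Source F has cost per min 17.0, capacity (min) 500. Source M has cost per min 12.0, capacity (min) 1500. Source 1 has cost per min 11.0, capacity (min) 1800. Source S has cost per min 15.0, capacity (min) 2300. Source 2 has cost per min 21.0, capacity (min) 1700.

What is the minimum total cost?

103900

Fill from the cheapest source first.
Take 1800 from Source 1 at 11.0 ; need 5400 more.
Source M (12.0): use full 1500 ; 3900 min to go.
Source S (15.0): use full 2300 ; 1600 min to go.
Source F (17.0): use full 500 ; 1100 min to go.
Take 1100 from Source 2 at 21.0 to finish.
Cost = 1800×11.0 + 1500×12.0 + 2300×15.0 + 500×17.0 + 1100×21.0 = 103900.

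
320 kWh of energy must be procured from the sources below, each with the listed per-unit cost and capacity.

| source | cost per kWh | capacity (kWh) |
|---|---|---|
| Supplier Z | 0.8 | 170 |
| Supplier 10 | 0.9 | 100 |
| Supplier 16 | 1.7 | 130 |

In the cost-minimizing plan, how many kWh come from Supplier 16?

50

Use sources in increasing cost order.
Take 170 from Supplier Z at 0.8 → need 150 more.
Supplier 10 (0.9): use full 100 → 50 kWh to go.
Supplier 16 at 1.7: take 50 of its 130 → requirement met.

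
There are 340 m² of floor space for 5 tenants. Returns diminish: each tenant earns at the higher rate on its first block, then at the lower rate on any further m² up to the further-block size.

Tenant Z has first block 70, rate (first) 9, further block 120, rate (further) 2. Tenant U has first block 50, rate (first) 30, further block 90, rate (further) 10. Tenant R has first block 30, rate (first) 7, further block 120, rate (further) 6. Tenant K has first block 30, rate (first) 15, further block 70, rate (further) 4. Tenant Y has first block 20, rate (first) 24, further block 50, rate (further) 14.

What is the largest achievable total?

Order all 10 blocks by rate: Tenant U/tier1 30 > Tenant Y/tier1 24 > Tenant K/tier1 15 > Tenant Y/tier2 14 > Tenant U/tier2 10 > Tenant Z/tier1 9 > Tenant R/tier1 7 > Tenant R/tier2 6 > Tenant K/tier2 4 > Tenant Z/tier2 2.
Tenant U/tier1 (30): +50 — 290 left.
Tenant Y/tier1 (24): +20 — 270 left.
Tenant K tier1 at 15: fill all 30 — 240 left.
Fill Tenant Y tier2 block (50 at 14) — 190 left.
Tenant U/tier2 (10): +90 — 100 left.
Tenant Z/tier1 (9): +70 — 30 left.
Tenant R/tier1 (7): +30 — 0 left.
Total = 30×50 + 24×20 + 15×30 + 14×50 + 10×90 + 9×70 + 7×30 = 4870.

4870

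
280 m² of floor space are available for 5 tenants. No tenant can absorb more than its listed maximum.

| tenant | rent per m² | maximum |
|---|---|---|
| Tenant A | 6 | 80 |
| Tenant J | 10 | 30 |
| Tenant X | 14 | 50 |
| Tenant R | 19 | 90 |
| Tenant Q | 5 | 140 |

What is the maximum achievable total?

3340

Highest rent per m² first: Tenant R 19 > Tenant X 14 > Tenant J 10 > Tenant A 6 > Tenant Q 5.
Tenant R takes 90 to reach its cap of 90 — 190 left.
Tenant X: +50 to 50 (cap) — 140 left.
Tenant J takes 30 to reach its cap of 30 — 110 left.
Tenant A: +80 to 80 (cap) — 30 left.
Tenant Q has room for 140 but only 30 remain, so it gets 30.
Total = 6×80 + 10×30 + 14×50 + 19×90 + 5×30 = 3340.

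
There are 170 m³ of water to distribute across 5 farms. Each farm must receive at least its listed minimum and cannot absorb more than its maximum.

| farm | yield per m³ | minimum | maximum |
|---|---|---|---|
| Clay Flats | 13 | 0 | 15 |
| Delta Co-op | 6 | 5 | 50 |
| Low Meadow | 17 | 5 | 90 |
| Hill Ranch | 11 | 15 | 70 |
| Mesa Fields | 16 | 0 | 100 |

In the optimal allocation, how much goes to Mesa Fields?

Meeting every minimum uses 0+5+5+15+0 = 25 m³, leaving 145.
Order the farms by yield per m³: Low Meadow 17 > Mesa Fields 16 > Clay Flats 13 > Hill Ranch 11 > Delta Co-op 6.
Low Meadow takes 85 more to reach its cap of 90 → 60 left.
Mesa Fields has room for 100 more but only 60 remain, so it gets 60.

60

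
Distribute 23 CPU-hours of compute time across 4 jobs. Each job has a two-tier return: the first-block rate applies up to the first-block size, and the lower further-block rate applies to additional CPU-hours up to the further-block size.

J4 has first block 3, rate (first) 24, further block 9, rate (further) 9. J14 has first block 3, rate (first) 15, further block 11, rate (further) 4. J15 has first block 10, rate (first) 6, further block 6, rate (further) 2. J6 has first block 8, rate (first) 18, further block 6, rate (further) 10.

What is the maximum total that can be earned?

348

Treat each block as its own option and order by rate: J4/T1 24 > J6/T1 18 > J14/T1 15 > J6/T2 10 > J4/T2 9 > J15/T1 6 > J14/T2 4 > J15/T2 2.
J4/T1 (24): +3 — 20 left.
J6/T1 (18): +8 — 12 left.
Fill J14 T1 block (3 at 15) — 9 left.
J6 T2 at 10: fill all 6 — 3 left.
3 remain; put them into J4 T2 at 9.
Total = 24×3 + 18×8 + 15×3 + 10×6 + 9×3 = 348.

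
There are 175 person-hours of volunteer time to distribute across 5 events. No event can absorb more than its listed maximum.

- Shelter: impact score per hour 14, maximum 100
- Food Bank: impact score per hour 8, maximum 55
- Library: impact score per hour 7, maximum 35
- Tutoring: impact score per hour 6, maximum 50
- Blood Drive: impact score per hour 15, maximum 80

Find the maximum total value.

2530

Highest impact score per hour first: Blood Drive 15 > Shelter 14 > Food Bank 8 > Library 7 > Tutoring 6.
Give Blood Drive 80 to hit its cap of 80 → 95 left.
Only 95 left; Shelter takes them to reach 95.
Total = 14×95 + 15×80 = 2530.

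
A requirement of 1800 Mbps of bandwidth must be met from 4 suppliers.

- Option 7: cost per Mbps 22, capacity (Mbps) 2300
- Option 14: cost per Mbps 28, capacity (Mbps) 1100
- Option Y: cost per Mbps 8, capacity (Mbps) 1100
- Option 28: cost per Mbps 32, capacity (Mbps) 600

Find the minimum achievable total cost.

Use suppliers in increasing cost order.
Option Y at 8: take all 1100 Mbps ; 700 still needed.
Option 7 at 22: take 700 of its 2300 ; requirement met.
Option 14, Option 28: unused.
Cost = 1100×8 + 700×22 = 24200.

24200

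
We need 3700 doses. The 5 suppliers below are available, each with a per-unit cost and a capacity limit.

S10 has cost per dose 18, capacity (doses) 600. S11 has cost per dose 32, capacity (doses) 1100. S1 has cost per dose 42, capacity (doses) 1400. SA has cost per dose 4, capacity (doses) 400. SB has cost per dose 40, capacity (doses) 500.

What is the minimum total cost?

113800

Fill from the cheapest supplier first.
SA (4): use full 400 — 3300 doses to go.
S10 at 18: take all 600 doses — 2700 still needed.
Take 1100 from S11 at 32 — need 1600 more.
SB at 40: take all 500 doses — 1100 still needed.
S1 (42): take the remaining 1100 — done.
Cost = 400×4 + 600×18 + 1100×32 + 500×40 + 1100×42 = 113800.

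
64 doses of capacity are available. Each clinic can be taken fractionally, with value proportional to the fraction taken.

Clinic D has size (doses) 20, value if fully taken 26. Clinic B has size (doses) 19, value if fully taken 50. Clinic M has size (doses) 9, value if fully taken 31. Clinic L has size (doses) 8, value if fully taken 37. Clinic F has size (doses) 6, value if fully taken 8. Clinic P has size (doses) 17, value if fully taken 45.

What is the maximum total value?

177.5

Sort by value density: Clinic L 37/8≈4.62, Clinic M 31/9≈3.44, Clinic P 45/17≈2.65, Clinic B 50/19≈2.63, Clinic F 8/6≈1.33, Clinic D 26/20≈1.3.
Clinic L: take in full, 8 doses for value 37 ; 56 left.
All 9 doses of Clinic M fit (value 31) ; 47 remain.
Take all of Clinic P (17 doses, value 45) ; 30 doses left.
Take all of Clinic B (19 doses, value 50) ; 11 doses left.
Clinic F: take in full, 6 doses for value 8 ; 5 left.
5 doses left: a 5/20 share of Clinic D gives 26×5/20 = 6.5.
Total value = 177.5.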